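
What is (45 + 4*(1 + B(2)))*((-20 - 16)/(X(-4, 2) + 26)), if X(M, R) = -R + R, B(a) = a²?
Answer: -90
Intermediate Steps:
X(M, R) = 0
(45 + 4*(1 + B(2)))*((-20 - 16)/(X(-4, 2) + 26)) = (45 + 4*(1 + 2²))*((-20 - 16)/(0 + 26)) = (45 + 4*(1 + 4))*(-36/26) = (45 + 4*5)*(-36*1/26) = (45 + 20)*(-18/13) = 65*(-18/13) = -90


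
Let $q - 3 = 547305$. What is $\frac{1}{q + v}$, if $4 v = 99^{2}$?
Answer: $\frac{4}{2199033} \approx 1.819 \cdot 10^{-6}$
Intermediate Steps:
$q = 547308$ ($q = 3 + 547305 = 547308$)
$v = \frac{9801}{4}$ ($v = \frac{99^{2}}{4} = \frac{1}{4} \cdot 9801 = \frac{9801}{4} \approx 2450.3$)
$\frac{1}{q + v} = \frac{1}{547308 + \frac{9801}{4}} = \frac{1}{\frac{2199033}{4}} = \frac{4}{2199033}$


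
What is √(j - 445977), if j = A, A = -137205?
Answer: 3*I*√64798 ≈ 763.66*I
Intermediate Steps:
j = -137205
√(j - 445977) = √(-137205 - 445977) = √(-583182) = 3*I*√64798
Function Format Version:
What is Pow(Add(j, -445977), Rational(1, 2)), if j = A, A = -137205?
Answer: Mul(3, I, Pow(64798, Rational(1, 2))) ≈ Mul(763.66, I)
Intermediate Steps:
j = -137205
Pow(Add(j, -445977), Rational(1, 2)) = Pow(Add(-137205, -445977), Rational(1, 2)) = Pow(-583182, Rational(1, 2)) = Mul(3, I, Pow(64798, Rational(1, 2)))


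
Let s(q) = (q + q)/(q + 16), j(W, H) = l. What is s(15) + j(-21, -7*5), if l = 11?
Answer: 371/31 ≈ 11.968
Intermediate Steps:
j(W, H) = 11
s(q) = 2*q/(16 + q) (s(q) = (2*q)/(16 + q) = 2*q/(16 + q))
s(15) + j(-21, -7*5) = 2*15/(16 + 15) + 11 = 2*15/31 + 11 = 2*15*(1/31) + 11 = 30/31 + 11 = 371/31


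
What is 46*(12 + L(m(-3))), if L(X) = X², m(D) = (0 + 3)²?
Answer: 4278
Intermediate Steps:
m(D) = 9 (m(D) = 3² = 9)
46*(12 + L(m(-3))) = 46*(12 + 9²) = 46*(12 + 81) = 46*93 = 4278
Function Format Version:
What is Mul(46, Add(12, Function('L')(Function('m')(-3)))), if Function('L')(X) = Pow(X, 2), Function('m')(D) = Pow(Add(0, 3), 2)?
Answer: 4278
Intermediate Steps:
Function('m')(D) = 9 (Function('m')(D) = Pow(3, 2) = 9)
Mul(46, Add(12, Function('L')(Function('m')(-3)))) = Mul(46, Add(12, Pow(9, 2))) = Mul(46, Add(12, 81)) = Mul(46, 93) = 4278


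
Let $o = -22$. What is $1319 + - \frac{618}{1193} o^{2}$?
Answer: $\frac{1274455}{1193} \approx 1068.3$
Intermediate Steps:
$1319 + - \frac{618}{1193} o^{2} = 1319 + - \frac{618}{1193} \left(-22\right)^{2} = 1319 + \left(-618\right) \frac{1}{1193} \cdot 484 = 1319 - \frac{299112}{1193} = \frac{1274455}{1193}$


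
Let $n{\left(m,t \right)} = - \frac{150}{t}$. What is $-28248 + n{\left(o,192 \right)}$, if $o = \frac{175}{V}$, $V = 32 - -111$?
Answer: $- \frac{903961}{32} \approx -28249.0$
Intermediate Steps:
$V = 143$ ($V = 32 + 111 = 143$)
$o = \frac{175}{143} \approx 1.2238$
$-28248 + n{\left(o,192 \right)} = -28248 - \frac{150}{192} = -28248 - \frac{25}{32} = - \frac{903961}{32}$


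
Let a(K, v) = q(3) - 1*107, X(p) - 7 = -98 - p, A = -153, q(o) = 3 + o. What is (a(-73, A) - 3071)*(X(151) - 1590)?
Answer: 5811104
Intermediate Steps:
X(p) = -91 - p (X(p) = 7 + (-98 - p) = -91 - p)
a(K, v) = -101 (a(K, v) = (3 + 3) - 1*107 = 6 - 107 = -101)
(a(-73, A) - 3071)*(X(151) - 1590) = (-101 - 3071)*((-91 - 1*151) - 1590) = -3172*((-91 - 151) - 1590) = -3172*(-242 - 1590) = -3172*(-1832) = 5811104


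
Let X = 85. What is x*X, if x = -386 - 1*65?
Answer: -38335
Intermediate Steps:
x = -451 (x = -386 - 65 = -451)
x*X = -451*85 = -38335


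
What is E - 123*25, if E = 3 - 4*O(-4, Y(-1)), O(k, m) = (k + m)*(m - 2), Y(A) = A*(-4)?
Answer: -3072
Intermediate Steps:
Y(A) = -4*A
O(k, m) = (-2 + m)*(k + m) (O(k, m) = (k + m)*(-2 + m) = (-2 + m)*(k + m))
E = 3 (E = 3 - 4*((-4*(-1))² - 2*(-4) - (-8)*(-1) - (-16)*(-1)) = 3 - 4*(4² + 8 - 2*4 - 4*4) = 3 - 4*(16 + 8 - 8 - 16) = 3 - 4*0 = 3 + 0 = 3)
E - 123*25 = 3 - 123*25 = 3 - 3075 = -3072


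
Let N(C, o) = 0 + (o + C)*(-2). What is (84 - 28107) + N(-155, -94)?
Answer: -27525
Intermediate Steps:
N(C, o) = -2*C - 2*o (N(C, o) = 0 + (C + o)*(-2) = 0 + (-2*C - 2*o) = -2*C - 2*o)
(84 - 28107) + N(-155, -94) = (84 - 28107) + (-2*(-155) - 2*(-94)) = -28023 + (310 + 188) = -28023 + 498 = -27525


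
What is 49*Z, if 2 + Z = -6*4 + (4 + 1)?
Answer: -1029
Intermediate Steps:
Z = -21 (Z = -2 + (-6*4 + (4 + 1)) = -2 + (-24 + 5) = -2 - 19 = -21)
49*Z = 49*(-21) = -1029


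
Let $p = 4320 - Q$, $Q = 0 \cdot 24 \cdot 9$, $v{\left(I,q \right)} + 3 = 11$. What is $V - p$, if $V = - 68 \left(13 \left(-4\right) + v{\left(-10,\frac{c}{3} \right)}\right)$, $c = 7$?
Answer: $-1328$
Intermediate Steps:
$v{\left(I,q \right)} = 8$ ($v{\left(I,q \right)} = -3 + 11 = 8$)
$Q = 0$ ($Q = 0 \cdot 9 = 0$)
$V = 2992$ ($V = - 68 \left(13 \left(-4\right) + 8\right) = - 68 \left(-52 + 8\right) = \left(-68\right) \left(-44\right) = 2992$)
$p = 4320$ ($p = 4320 - 0 = 4320 + 0 = 4320$)
$V - p = 2992 - 4320 = -1328$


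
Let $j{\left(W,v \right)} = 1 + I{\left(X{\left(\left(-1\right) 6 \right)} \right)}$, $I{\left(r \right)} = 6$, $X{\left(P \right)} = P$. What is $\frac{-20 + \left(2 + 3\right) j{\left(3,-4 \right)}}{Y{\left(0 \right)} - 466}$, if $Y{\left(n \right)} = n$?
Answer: $- \frac{15}{466} \approx -0.032189$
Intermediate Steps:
$j{\left(W,v \right)} = 7$ ($j{\left(W,v \right)} = 1 + 6 = 7$)
$\frac{-20 + \left(2 + 3\right) j{\left(3,-4 \right)}}{Y{\left(0 \right)} - 466} = \frac{-20 + \left(2 + 3\right) 7}{0 - 466} = \frac{-20 + 5 \cdot 7}{-466} = \left(-20 + 35\right) \left(- \frac{1}{466}\right) = 15 \left(- \frac{1}{466}\right) = - \frac{15}{466}$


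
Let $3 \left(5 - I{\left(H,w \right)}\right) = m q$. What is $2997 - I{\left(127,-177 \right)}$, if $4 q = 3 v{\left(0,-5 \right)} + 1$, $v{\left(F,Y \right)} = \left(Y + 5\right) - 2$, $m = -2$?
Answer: $\frac{17957}{6} \approx 2992.8$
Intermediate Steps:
$v{\left(F,Y \right)} = 3 + Y$ ($v{\left(F,Y \right)} = \left(5 + Y\right) - 2 = 3 + Y$)
$q = - \frac{5}{4}$ ($q = \frac{3 \left(3 - 5\right) + 1}{4} = \frac{3 \left(-2\right) + 1}{4} = \frac{-6 + 1}{4} = \frac{1}{4} \left(-5\right) = - \frac{5}{4} \approx -1.25$)
$I{\left(H,w \right)} = \frac{25}{6}$ ($I{\left(H,w \right)} = 5 - \frac{\left(-2\right) \left(- \frac{5}{4}\right)}{3} = 5 - \frac{5}{6} = \frac{25}{6}$)
$2997 - I{\left(127,-177 \right)} = 2997 - \frac{25}{6} = \frac{17957}{6}$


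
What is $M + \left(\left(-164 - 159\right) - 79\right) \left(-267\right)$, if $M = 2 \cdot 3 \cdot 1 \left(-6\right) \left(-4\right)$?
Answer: $107478$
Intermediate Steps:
$M = 144$ ($M = 6 \cdot 1 \left(-6\right) \left(-4\right) = 6 \left(-6\right) \left(-4\right) = \left(-36\right) \left(-4\right) = 144$)
$M + \left(\left(-164 - 159\right) - 79\right) \left(-267\right) = 144 + \left(\left(-164 - 159\right) - 79\right) \left(-267\right) = 144 + \left(-323 - 79\right) \left(-267\right) = 144 - -107334 = 144 + 107334 = 107478$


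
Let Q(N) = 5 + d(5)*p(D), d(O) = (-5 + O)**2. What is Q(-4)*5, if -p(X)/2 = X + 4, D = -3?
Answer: 25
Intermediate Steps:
p(X) = -8 - 2*X (p(X) = -2*(X + 4) = -2*(4 + X) = -8 - 2*X)
Q(N) = 5 (Q(N) = 5 + (-5 + 5)**2*(-8 - 2*(-3)) = 5 + 0**2*(-8 + 6) = 5 + 0*(-2) = 5 + 0 = 5)
Q(-4)*5 = 5*5 = 25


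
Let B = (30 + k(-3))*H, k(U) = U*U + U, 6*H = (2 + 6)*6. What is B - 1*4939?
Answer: -4651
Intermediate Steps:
H = 8 (H = ((2 + 6)*6)/6 = (8*6)/6 = (1/6)*48 = 8)
k(U) = U + U**2 (k(U) = U**2 + U = U + U**2)
B = 288 (B = (30 - 3*(1 - 3))*8 = (30 - 3*(-2))*8 = (30 + 6)*8 = 36*8 = 288)
B - 1*4939 = 288 - 1*4939 = 288 - 4939 = -4651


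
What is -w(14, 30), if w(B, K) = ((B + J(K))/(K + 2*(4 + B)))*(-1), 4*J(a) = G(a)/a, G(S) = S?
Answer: 19/88 ≈ 0.21591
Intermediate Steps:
J(a) = ¼ (J(a) = (a/a)/4 = (¼)*1 = ¼)
w(B, K) = -(¼ + B)/(8 + K + 2*B) (w(B, K) = ((B + ¼)/(K + 2*(4 + B)))*(-1) = ((¼ + B)/(K + (8 + 2*B)))*(-1) = ((¼ + B)/(8 + K + 2*B))*(-1) = -(¼ + B)/(8 + K + 2*B))
-w(14, 30) = -(-¼ - 1*14)/(8 + 30 + 2*14) = -(-¼ - 14)/(8 + 30 + 28) = -(-57)/(66*4) = -1*(-19/88) = 19/88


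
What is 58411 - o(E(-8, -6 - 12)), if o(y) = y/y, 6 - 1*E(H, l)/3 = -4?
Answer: 58410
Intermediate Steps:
E(H, l) = 30 (E(H, l) = 18 - 3*(-4) = 18 + 12 = 30)
o(y) = 1
58411 - o(E(-8, -6 - 12)) = 58411 - 1*1 = 58411 - 1 = 58410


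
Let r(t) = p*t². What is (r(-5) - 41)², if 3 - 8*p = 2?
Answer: 91809/64 ≈ 1434.5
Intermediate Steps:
p = ⅛ (p = 3/8 - ⅛*2 = 3/8 - ¼ = ⅛ ≈ 0.12500)
r(t) = t²/8
(r(-5) - 41)² = ((⅛)*(-5)² - 41)² = ((⅛)*25 - 41)² = (25/8 - 41)² = (-303/8)² = 91809/64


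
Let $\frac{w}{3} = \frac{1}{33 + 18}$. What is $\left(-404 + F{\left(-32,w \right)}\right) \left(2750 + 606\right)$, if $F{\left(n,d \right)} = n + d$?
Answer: $- \frac{24871316}{17} \approx -1.463 \cdot 10^{6}$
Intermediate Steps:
$w = \frac{1}{17}$ ($w = \frac{3}{33 + 18} = \frac{3}{51} = 3 \cdot \frac{1}{51} = \frac{1}{17} \approx 0.058824$)
$F{\left(n,d \right)} = d + n$
$\left(-404 + F{\left(-32,w \right)}\right) \left(2750 + 606\right) = \left(-404 + \left(\frac{1}{17} - 32\right)\right) \left(2750 + 606\right) = \left(-404 - \frac{543}{17}\right) 3356 = \left(- \frac{7411}{17}\right) 3356 = - \frac{24871316}{17}$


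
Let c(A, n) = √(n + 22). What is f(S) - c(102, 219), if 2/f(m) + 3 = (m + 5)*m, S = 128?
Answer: 2/17021 - √241 ≈ -15.524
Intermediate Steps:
c(A, n) = √(22 + n)
f(m) = 2/(-3 + m*(5 + m)) (f(m) = 2/(-3 + (m + 5)*m) = 2/(-3 + (5 + m)*m) = 2/(-3 + m*(5 + m)))
f(S) - c(102, 219) = 2/(-3 + 128² + 5*128) - √(22 + 219) = 2/(-3 + 16384 + 640) - √241 = 2/17021 - √241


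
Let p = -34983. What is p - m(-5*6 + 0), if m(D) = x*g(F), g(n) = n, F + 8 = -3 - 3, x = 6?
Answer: -34899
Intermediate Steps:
F = -14 (F = -8 + (-3 - 3) = -8 - 6 = -14)
m(D) = -84 (m(D) = 6*(-14) = -84)
p - m(-5*6 + 0) = -34983 - 1*(-84) = -34983 + 84 = -34899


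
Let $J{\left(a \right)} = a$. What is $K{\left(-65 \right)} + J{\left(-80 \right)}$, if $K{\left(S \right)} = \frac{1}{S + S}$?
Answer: $- \frac{10401}{130} \approx -80.008$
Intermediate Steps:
$K{\left(S \right)} = \frac{1}{2 S}$
$K{\left(-65 \right)} + J{\left(-80 \right)} = \frac{1}{2 \left(-65\right)} - 80 = \frac{1}{2} \left(- \frac{1}{65}\right) - 80 = - \frac{1}{130} - 80 = - \frac{10401}{130}$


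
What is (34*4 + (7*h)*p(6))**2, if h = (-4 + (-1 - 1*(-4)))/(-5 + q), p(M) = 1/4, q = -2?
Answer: 297025/16 ≈ 18564.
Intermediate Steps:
p(M) = 1/4
h = 1/7 (h = (-4 + (-1 - 1*(-4)))/(-5 - 2) = (-4 + (-1 + 4))/(-7) = (-4 + 3)*(-1/7) = -1*(-1/7) = 1/7 ≈ 0.14286)
(34*4 + (7*h)*p(6))**2 = (34*4 + (7*(1/7))*(1/4))**2 = (136 + 1*(1/4))**2 = (136 + 1/4)**2 = (545/4)**2 = 297025/16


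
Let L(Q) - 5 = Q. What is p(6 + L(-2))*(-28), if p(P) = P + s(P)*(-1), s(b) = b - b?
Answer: -252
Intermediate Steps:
s(b) = 0
L(Q) = 5 + Q
p(P) = P (p(P) = P + 0*(-1) = P + 0 = P)
p(6 + L(-2))*(-28) = (6 + (5 - 2))*(-28) = (6 + 3)*(-28) = 9*(-28) = -252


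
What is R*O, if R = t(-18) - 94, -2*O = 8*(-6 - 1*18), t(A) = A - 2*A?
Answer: -7296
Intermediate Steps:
t(A) = -A
O = 96 (O = -4*(-6 - 1*18) = -4*(-6 - 18) = -4*(-24) = -½*(-192) = 96)
R = -76 (R = -1*(-18) - 94 = 18 - 94 = -76)
R*O = -76*96 = -7296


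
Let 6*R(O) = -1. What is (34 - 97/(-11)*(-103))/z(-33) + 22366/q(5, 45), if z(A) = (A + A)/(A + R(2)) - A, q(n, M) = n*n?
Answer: 1665234463/1914825 ≈ 869.65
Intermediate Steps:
R(O) = -⅙ (R(O) = (⅙)*(-1) = -⅙)
q(n, M) = n²
z(A) = -A + 2*A/(-⅙ + A) (z(A) = (A + A)/(A - ⅙) - A = (2*A)/(-⅙ + A) - A = 2*A/(-⅙ + A) - A = -A + 2*A/(-⅙ + A))
(34 - 97/(-11)*(-103))/z(-33) + 22366/q(5, 45) = (34 - 97/(-11)*(-103))/((-33*(13 - 6*(-33))/(-1 + 6*(-33)))) + 22366/(5²) = (34 - 97*(-1/11)*(-103))/((-33*(13 + 198)/(-1 - 198))) + 22366/25 = (34 + (97/11)*(-103))/((-33*211/(-199))) + 22366*(1/25) = (34 - 9991/11)/((-33*(-1/199)*211)) + 22366/25 = -9617/(11*6963/199) + 22366/25 = -9617/11*199/6963 + 22366/25 = -1913783/76593 + 22366/25 = 1665234463/1914825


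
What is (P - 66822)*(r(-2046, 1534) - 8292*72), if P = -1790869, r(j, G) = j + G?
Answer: 1110037249376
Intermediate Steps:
r(j, G) = G + j
(P - 66822)*(r(-2046, 1534) - 8292*72) = (-1790869 - 66822)*((1534 - 2046) - 8292*72) = -1857691*(-512 - 597024) = -1857691*(-597536) = 1110037249376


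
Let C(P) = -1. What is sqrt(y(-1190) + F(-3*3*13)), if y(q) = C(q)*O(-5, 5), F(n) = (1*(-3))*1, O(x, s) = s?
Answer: 2*I*sqrt(2) ≈ 2.8284*I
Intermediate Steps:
F(n) = -3 (F(n) = -3*1 = -3)
y(q) = -5 (y(q) = -1*5 = -5)
sqrt(y(-1190) + F(-3*3*13)) = sqrt(-5 - 3) = sqrt(-8) = 2*I*sqrt(2)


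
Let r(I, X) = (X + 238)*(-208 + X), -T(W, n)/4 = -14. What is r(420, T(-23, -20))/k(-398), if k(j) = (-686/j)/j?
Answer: 72232224/7 ≈ 1.0319e+7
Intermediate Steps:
T(W, n) = 56 (T(W, n) = -4*(-14) = 56)
r(I, X) = (-208 + X)*(238 + X) (r(I, X) = (238 + X)*(-208 + X) = (-208 + X)*(238 + X))
k(j) = -686/j²
r(420, T(-23, -20))/k(-398) = (-49504 + 56² + 30*56)/((-686/(-398)²)) = (-49504 + 3136 + 1680)/((-686*1/158404)) = -44688/(-343/79202) = -44688*(-79202/343) = 72232224/7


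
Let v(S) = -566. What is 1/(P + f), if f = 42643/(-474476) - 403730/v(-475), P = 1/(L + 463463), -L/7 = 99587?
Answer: 15686607858684/11187908474799179 ≈ 0.0014021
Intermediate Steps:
L = -697109 (L = -7*99587 = -697109)
P = -1/233646 (P = 1/(-697109 + 463463) = 1/(-233646) = -1/233646 ≈ -4.2800e-6)
f = 95768029771/134276708 (f = 42643/(-474476) - 403730/(-566) = 42643*(-1/474476) - 403730*(-1/566) = -42643/474476 + 201865/283 = 95768029771/134276708 ≈ 713.21)
1/(P + f) = 1/(-1/233646 + 95768029771/134276708) = 1/(11187908474799179/15686607858684) = 15686607858684/11187908474799179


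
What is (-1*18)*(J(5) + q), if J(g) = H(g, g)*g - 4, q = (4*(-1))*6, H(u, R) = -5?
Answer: 954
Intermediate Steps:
q = -24 (q = -4*6 = -24)
J(g) = -4 - 5*g (J(g) = -5*g - 4 = -4 - 5*g)
(-1*18)*(J(5) + q) = (-1*18)*((-4 - 5*5) - 24) = -18*((-4 - 25) - 24) = -18*(-29 - 24) = -18*(-53) = 954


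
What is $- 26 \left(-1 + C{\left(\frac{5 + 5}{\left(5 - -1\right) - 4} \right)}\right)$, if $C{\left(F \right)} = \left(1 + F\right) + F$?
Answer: $-260$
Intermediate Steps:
$C{\left(F \right)} = 1 + 2 F$
$- 26 \left(-1 + C{\left(\frac{5 + 5}{\left(5 - -1\right) - 4} \right)}\right) = - 26 \left(-1 + \left(1 + 2 \frac{5 + 5}{\left(5 - -1\right) - 4}\right)\right) = - 26 \left(-1 + \left(1 + 2 \frac{10}{\left(5 + 1\right) - 4}\right)\right) = - 26 \left(-1 + \left(1 + 2 \frac{10}{6 - 4}\right)\right) = - 26 \left(-1 + \left(1 + 2 \cdot \frac{10}{2}\right)\right) = - 26 \left(-1 + \left(1 + 2 \cdot 10 \cdot \frac{1}{2}\right)\right) = - 26 \left(-1 + \left(1 + 2 \cdot 5\right)\right) = - 26 \left(-1 + \left(1 + 10\right)\right) = - 26 \left(-1 + 11\right) = \left(-26\right) 10 = -260$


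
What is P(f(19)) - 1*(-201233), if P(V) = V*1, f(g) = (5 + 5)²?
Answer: 201333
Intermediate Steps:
f(g) = 100 (f(g) = 10² = 100)
P(V) = V
P(f(19)) - 1*(-201233) = 100 - 1*(-201233) = 100 + 201233 = 201333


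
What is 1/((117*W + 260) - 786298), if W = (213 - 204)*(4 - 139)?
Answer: -1/928193 ≈ -1.0774e-6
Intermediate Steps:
W = -1215 (W = 9*(-135) = -1215)
1/((117*W + 260) - 786298) = 1/((117*(-1215) + 260) - 786298) = 1/((-142155 + 260) - 786298) = 1/(-141895 - 786298) = 1/(-928193) = -1/928193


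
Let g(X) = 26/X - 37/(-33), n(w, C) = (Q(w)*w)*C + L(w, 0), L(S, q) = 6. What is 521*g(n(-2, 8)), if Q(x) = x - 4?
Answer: 402212/561 ≈ 716.96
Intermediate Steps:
Q(x) = -4 + x
n(w, C) = 6 + C*w*(-4 + w) (n(w, C) = ((-4 + w)*w)*C + 6 = (w*(-4 + w))*C + 6 = C*w*(-4 + w) + 6 = 6 + C*w*(-4 + w))
g(X) = 37/33 + 26/X (g(X) = 26/X - 37*(-1/33) = 26/X + 37/33 = 37/33 + 26/X)
521*g(n(-2, 8)) = 521*(37/33 + 26/(6 + 8*(-2)*(-4 - 2))) = 521*(37/33 + 26/(6 + 8*(-2)*(-6))) = 521*(37/33 + 26/(6 + 96)) = 521*(37/33 + 26/102) = 521*(37/33 + 26*(1/102)) = 521*(37/33 + 13/51) = 521*(772/561) = 402212/561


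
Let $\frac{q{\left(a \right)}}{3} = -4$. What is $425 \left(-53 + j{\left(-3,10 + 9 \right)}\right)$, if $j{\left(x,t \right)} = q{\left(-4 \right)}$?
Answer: $-27625$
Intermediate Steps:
$q{\left(a \right)} = -12$ ($q{\left(a \right)} = 3 \left(-4\right) = -12$)
$j{\left(x,t \right)} = -12$
$425 \left(-53 + j{\left(-3,10 + 9 \right)}\right) = 425 \left(-53 - 12\right) = 425 \left(-65\right) = -27625$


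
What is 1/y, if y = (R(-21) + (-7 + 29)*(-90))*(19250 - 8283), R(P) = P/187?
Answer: -17/369170157 ≈ -4.6049e-8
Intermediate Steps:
R(P) = P/187 (R(P) = P*(1/187) = P/187)
y = -369170157/17 (y = ((1/187)*(-21) + (-7 + 29)*(-90))*(19250 - 8283) = (-21/187 + 22*(-90))*10967 = (-21/187 - 1980)*10967 = -370281/187*10967 = -369170157/17 ≈ -2.1716e+7)
1/y = 1/(-369170157/17) = -17/369170157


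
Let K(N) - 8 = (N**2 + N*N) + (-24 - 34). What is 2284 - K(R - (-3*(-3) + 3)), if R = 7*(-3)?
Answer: 156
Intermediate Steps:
R = -21
K(N) = -50 + 2*N**2 (K(N) = 8 + ((N**2 + N*N) + (-24 - 34)) = 8 + ((N**2 + N**2) - 58) = 8 + (2*N**2 - 58) = 8 + (-58 + 2*N**2) = -50 + 2*N**2)
2284 - K(R - (-3*(-3) + 3)) = 2284 - (-50 + 2*(-21 - (-3*(-3) + 3))**2) = 2284 - (-50 + 2*(-21 - (9 + 3))**2) = 2284 - (-50 + 2*(-21 - 1*12)**2) = 2284 - (-50 + 2*(-21 - 12)**2) = 2284 - (-50 + 2*(-33)**2) = 2284 - (-50 + 2*1089) = 2284 - (-50 + 2178) = 2284 - 1*2128 = 2284 - 2128 = 156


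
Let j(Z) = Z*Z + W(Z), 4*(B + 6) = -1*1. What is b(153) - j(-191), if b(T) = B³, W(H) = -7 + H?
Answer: -2337737/64 ≈ -36527.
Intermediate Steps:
B = -25/4 (B = -6 + (-1*1)/4 = -6 + (¼)*(-1) = -6 - ¼ = -25/4 ≈ -6.2500)
b(T) = -15625/64 (b(T) = (-25/4)³ = -15625/64)
j(Z) = -7 + Z + Z² (j(Z) = Z*Z + (-7 + Z) = Z² + (-7 + Z) = -7 + Z + Z²)
b(153) - j(-191) = -15625/64 - (-7 - 191 + (-191)²) = -15625/64 - (-7 - 191 + 36481) = -15625/64 - 1*36283 = -15625/64 - 36283 = -2337737/64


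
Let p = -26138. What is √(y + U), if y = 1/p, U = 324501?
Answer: √221697474946906/26138 ≈ 569.65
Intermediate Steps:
y = -1/26138 (y = 1/(-26138) = -1/26138 ≈ -3.8258e-5)
√(y + U) = √(-1/26138 + 324501) = √(8481807137/26138) = √221697474946906/26138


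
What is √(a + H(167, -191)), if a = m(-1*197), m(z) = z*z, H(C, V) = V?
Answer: √38618 ≈ 196.51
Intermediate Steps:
m(z) = z²
a = 38809 (a = (-1*197)² = (-197)² = 38809)
√(a + H(167, -191)) = √(38809 - 191) = √38618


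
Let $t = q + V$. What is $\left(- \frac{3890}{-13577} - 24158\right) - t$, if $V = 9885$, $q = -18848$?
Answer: $- \frac{206298625}{13577} \approx -15195.0$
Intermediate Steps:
$t = -8963$ ($t = -18848 + 9885 = -8963$)
$\left(- \frac{3890}{-13577} - 24158\right) - t = \left(- \frac{3890}{-13577} - 24158\right) - -8963 = \left(\left(-3890\right) \left(- \frac{1}{13577}\right) - 24158\right) + 8963 = \left(\frac{3890}{13577} - 24158\right) + 8963 = - \frac{327989276}{13577} + 8963 = - \frac{206298625}{13577}$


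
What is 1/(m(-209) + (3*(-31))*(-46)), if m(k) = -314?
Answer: 1/3964 ≈ 0.00025227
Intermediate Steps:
1/(m(-209) + (3*(-31))*(-46)) = 1/(-314 + (3*(-31))*(-46)) = 1/(-314 - 93*(-46)) = 1/(-314 + 4278) = 1/3964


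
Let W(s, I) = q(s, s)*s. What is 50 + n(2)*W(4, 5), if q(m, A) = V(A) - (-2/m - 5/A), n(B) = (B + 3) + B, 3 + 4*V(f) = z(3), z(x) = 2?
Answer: 92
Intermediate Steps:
V(f) = -1/4 (V(f) = -3/4 + (1/4)*2 = -3/4 + 1/2 = -1/4)
n(B) = 3 + 2*B (n(B) = (3 + B) + B = 3 + 2*B)
q(m, A) = -1/4 + 2/m + 5/A (q(m, A) = -1/4 - (-2/m - 5/A) = -1/4 - (-5/A - 2/m) = -1/4 + (2/m + 5/A) = -1/4 + 2/m + 5/A)
W(s, I) = s*(-1/4 + 7/s) (W(s, I) = (-1/4 + 2/s + 5/s)*s = (-1/4 + 7/s)*s = s*(-1/4 + 7/s))
50 + n(2)*W(4, 5) = 50 + (3 + 2*2)*(7 - 1/4*4) = 50 + (3 + 4)*(7 - 1) = 50 + 7*6 = 50 + 42 = 92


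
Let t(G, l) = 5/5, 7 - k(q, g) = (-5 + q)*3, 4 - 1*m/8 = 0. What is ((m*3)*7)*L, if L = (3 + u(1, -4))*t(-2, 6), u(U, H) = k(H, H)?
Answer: 24864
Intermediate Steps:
m = 32 (m = 32 - 8*0 = 32 + 0 = 32)
k(q, g) = 22 - 3*q (k(q, g) = 7 - (-5 + q)*3 = 7 - (-15 + 3*q) = 7 + (15 - 3*q) = 22 - 3*q)
u(U, H) = 22 - 3*H
t(G, l) = 1 (t(G, l) = 5*(1/5) = 1)
L = 37 (L = (3 + (22 - 3*(-4)))*1 = (3 + (22 + 12))*1 = (3 + 34)*1 = 37*1 = 37)
((m*3)*7)*L = ((32*3)*7)*37 = (96*7)*37 = 672*37 = 24864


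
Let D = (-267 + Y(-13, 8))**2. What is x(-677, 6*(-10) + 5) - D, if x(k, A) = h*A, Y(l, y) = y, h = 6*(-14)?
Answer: -62461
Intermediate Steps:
h = -84
x(k, A) = -84*A
D = 67081 (D = (-267 + 8)**2 = (-259)**2 = 67081)
x(-677, 6*(-10) + 5) - D = -84*(6*(-10) + 5) - 1*67081 = -84*(-60 + 5) - 67081 = -84*(-55) - 67081 = 4620 - 67081 = -62461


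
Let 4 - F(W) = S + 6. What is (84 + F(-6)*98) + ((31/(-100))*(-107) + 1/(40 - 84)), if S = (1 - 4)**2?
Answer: -528469/550 ≈ -960.85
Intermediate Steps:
S = 9 (S = (-3)**2 = 9)
F(W) = -11 (F(W) = 4 - (9 + 6) = 4 - 1*15 = 4 - 15 = -11)
(84 + F(-6)*98) + ((31/(-100))*(-107) + 1/(40 - 84)) = (84 - 11*98) + ((31/(-100))*(-107) + 1/(40 - 84)) = (84 - 1078) + ((31*(-1/100))*(-107) + 1/(-44)) = -994 + (-31/100*(-107) - 1/44) = -994 + (3317/100 - 1/44) = -994 + 18231/550 = -528469/550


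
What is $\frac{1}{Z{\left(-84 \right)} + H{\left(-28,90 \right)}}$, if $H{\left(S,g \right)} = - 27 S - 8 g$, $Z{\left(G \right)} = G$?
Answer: $- \frac{1}{48} \approx -0.020833$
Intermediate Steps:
$\frac{1}{Z{\left(-84 \right)} + H{\left(-28,90 \right)}} = \frac{1}{-84 - -36} = \frac{1}{-84 + \left(756 - 720\right)} = \frac{1}{-84 + 36} = \frac{1}{-48} = - \frac{1}{48}$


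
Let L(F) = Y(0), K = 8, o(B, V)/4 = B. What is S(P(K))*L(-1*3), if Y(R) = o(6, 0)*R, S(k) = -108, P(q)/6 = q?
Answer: 0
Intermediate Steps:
o(B, V) = 4*B
P(q) = 6*q
Y(R) = 24*R (Y(R) = (4*6)*R = 24*R)
L(F) = 0 (L(F) = 24*0 = 0)
S(P(K))*L(-1*3) = -108*0 = 0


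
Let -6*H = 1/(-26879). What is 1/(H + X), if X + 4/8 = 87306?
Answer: 80637/7040053604 ≈ 1.1454e-5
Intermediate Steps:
H = 1/161274 (H = -1/6/(-26879) = -1/6*(-1/26879) = 1/161274 ≈ 6.2006e-6)
X = 174611/2 (X = -1/2 + 87306 = 174611/2 ≈ 87306.)
1/(H + X) = 1/(1/161274 + 174611/2) = 1/(7040053604/80637) = 80637/7040053604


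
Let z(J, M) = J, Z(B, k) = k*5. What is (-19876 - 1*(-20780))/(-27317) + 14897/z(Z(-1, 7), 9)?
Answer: 406909709/956095 ≈ 425.60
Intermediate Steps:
Z(B, k) = 5*k
(-19876 - 1*(-20780))/(-27317) + 14897/z(Z(-1, 7), 9) = (-19876 - 1*(-20780))/(-27317) + 14897/((5*7)) = (-19876 + 20780)*(-1/27317) + 14897/35 = 904*(-1/27317) + 14897*(1/35) = -904/27317 + 14897/35 = 406909709/956095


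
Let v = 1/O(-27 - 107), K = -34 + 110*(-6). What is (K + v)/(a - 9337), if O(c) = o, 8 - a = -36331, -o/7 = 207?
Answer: -1005607/39125898 ≈ -0.025702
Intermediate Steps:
o = -1449 (o = -7*207 = -1449)
K = -694 (K = -34 - 660 = -694)
a = 36339 (a = 8 - 1*(-36331) = 8 + 36331 = 36339)
O(c) = -1449
v = -1/1449 (v = 1/(-1449) = -1/1449 ≈ -0.00069013)
(K + v)/(a - 9337) = (-694 - 1/1449)/(36339 - 9337) = -1005607/1449/27002 = -1005607/1449*1/27002 = -1005607/39125898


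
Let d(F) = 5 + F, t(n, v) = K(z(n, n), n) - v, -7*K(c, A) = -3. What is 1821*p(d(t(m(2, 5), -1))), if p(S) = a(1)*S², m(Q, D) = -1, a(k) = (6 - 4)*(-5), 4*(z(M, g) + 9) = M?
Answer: -36875250/49 ≈ -7.5256e+5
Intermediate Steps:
z(M, g) = -9 + M/4
a(k) = -10 (a(k) = 2*(-5) = -10)
K(c, A) = 3/7 (K(c, A) = -⅐*(-3) = 3/7)
t(n, v) = 3/7 - v
p(S) = -10*S²
1821*p(d(t(m(2, 5), -1))) = 1821*(-10*(5 + (3/7 - 1*(-1)))²) = 1821*(-10*(5 + (3/7 + 1))²) = 1821*(-10*(5 + 10/7)²) = 1821*(-10*(45/7)²) = 1821*(-10*2025/49) = 1821*(-20250/49) = -36875250/49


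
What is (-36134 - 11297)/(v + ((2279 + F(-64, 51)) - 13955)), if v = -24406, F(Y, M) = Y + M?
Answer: 47431/36095 ≈ 1.3141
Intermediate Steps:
F(Y, M) = M + Y
(-36134 - 11297)/(v + ((2279 + F(-64, 51)) - 13955)) = (-36134 - 11297)/(-24406 + ((2279 + (51 - 64)) - 13955)) = -47431/(-24406 + ((2279 - 13) - 13955)) = -47431/(-24406 + (2266 - 13955)) = -47431/(-24406 - 11689) = -47431/(-36095) = -47431*(-1/36095) = 47431/36095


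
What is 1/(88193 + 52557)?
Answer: 1/140750 ≈ 7.1048e-6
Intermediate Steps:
1/(88193 + 52557) = 1/140750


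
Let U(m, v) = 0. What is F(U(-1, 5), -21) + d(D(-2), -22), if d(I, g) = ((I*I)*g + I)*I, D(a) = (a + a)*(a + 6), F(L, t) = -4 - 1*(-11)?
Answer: 90375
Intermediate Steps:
F(L, t) = 7 (F(L, t) = -4 + 11 = 7)
D(a) = 2*a*(6 + a) (D(a) = (2*a)*(6 + a) = 2*a*(6 + a))
d(I, g) = I*(I + g*I²) (d(I, g) = (I²*g + I)*I = (g*I² + I)*I = (I + g*I²)*I = I*(I + g*I²))
F(U(-1, 5), -21) + d(D(-2), -22) = 7 + (2*(-2)*(6 - 2))²*(1 + (2*(-2)*(6 - 2))*(-22)) = 7 + (2*(-2)*4)²*(1 + (2*(-2)*4)*(-22)) = 7 + (-16)²*(1 - 16*(-22)) = 7 + 256*(1 + 352) = 7 + 256*353 = 7 + 90368 = 90375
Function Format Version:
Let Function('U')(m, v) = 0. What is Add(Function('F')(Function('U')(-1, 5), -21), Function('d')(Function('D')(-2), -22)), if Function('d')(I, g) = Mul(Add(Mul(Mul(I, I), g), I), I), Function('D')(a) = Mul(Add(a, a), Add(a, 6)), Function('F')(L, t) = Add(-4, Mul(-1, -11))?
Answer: 90375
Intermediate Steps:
Function('F')(L, t) = 7 (Function('F')(L, t) = Add(-4, 11) = 7)
Function('D')(a) = Mul(2, a, Add(6, a)) (Function('D')(a) = Mul(Mul(2, a), Add(6, a)) = Mul(2, a, Add(6, a)))
Function('d')(I, g) = Mul(I, Add(I, Mul(g, Pow(I, 2)))) (Function('d')(I, g) = Mul(Add(Mul(Pow(I, 2), g), I), I) = Mul(Add(Mul(g, Pow(I, 2)), I), I) = Mul(Add(I, Mul(g, Pow(I, 2))), I) = Mul(I, Add(I, Mul(g, Pow(I, 2)))))
Add(Function('F')(Function('U')(-1, 5), -21), Function('d')(Function('D')(-2), -22)) = Add(7, Mul(Pow(Mul(2, -2, Add(6, -2)), 2), Add(1, Mul(Mul(2, -2, Add(6, -2)), -22)))) = Add(7, Mul(Pow(Mul(2, -2, 4), 2), Add(1, Mul(Mul(2, -2, 4), -22)))) = Add(7, Mul(Pow(-16, 2), Add(1, Mul(-16, -22)))) = Add(7, Mul(256, Add(1, 352))) = Add(7, Mul(256, 353)) = Add(7, 90368) = 90375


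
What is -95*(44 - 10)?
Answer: -3230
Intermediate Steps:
-95*(44 - 10) = -95*34 = -3230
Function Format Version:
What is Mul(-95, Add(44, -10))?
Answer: -3230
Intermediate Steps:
Mul(-95, Add(44, -10)) = Mul(-95, 34) = -3230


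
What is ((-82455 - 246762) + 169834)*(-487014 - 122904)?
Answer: 97210560594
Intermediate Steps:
((-82455 - 246762) + 169834)*(-487014 - 122904) = (-329217 + 169834)*(-609918) = -159383*(-609918) = 97210560594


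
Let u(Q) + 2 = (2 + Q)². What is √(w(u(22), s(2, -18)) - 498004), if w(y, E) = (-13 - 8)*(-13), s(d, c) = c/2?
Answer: I*√497731 ≈ 705.5*I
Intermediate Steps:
s(d, c) = c/2 (s(d, c) = c*(½) = c/2)
u(Q) = -2 + (2 + Q)²
w(y, E) = 273 (w(y, E) = -21*(-13) = 273)
√(w(u(22), s(2, -18)) - 498004) = √(273 - 498004) = √(-497731) = I*√497731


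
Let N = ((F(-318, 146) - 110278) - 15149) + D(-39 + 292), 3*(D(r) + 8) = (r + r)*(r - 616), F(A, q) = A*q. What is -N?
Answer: 233089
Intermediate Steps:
D(r) = -8 + 2*r*(-616 + r)/3 (D(r) = -8 + ((r + r)*(r - 616))/3 = -8 + ((2*r)*(-616 + r))/3 = -8 + (2*r*(-616 + r))/3 = -8 + 2*r*(-616 + r)/3)
N = -233089 (N = ((-318*146 - 110278) - 15149) + (-8 - 1232*(-39 + 292)/3 + 2*(-39 + 292)²/3) = ((-46428 - 110278) - 15149) + (-8 - 1232/3*253 + (⅔)*253²) = (-156706 - 15149) + (-8 - 311696/3 + (⅔)*64009) = -171855 + (-8 - 311696/3 + 128018/3) = -171855 - 61234 = -233089)
-N = -1*(-233089) = 233089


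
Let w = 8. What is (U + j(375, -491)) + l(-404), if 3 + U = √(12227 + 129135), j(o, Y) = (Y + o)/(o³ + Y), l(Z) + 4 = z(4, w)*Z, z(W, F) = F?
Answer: -42701262598/13183471 + √141362 ≈ -2863.0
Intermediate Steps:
l(Z) = -4 + 8*Z
j(o, Y) = (Y + o)/(Y + o³)
U = -3 + √141362 (U = -3 + √(12227 + 129135) = -3 + √141362 ≈ 372.98)
(U + j(375, -491)) + l(-404) = ((-3 + √141362) + (-491 + 375)/(-491 + 375³)) + (-4 + 8*(-404)) = ((-3 + √141362) - 116/(-491 + 52734375)) + (-4 - 3232) = ((-3 + √141362) - 116/52733884) - 3236 = ((-3 + √141362) + (1/52733884)*(-116)) - 3236 = ((-3 + √141362) - 29/13183471) - 3236 = (-39550442/13183471 + √141362) - 3236 = -42701262598/13183471 + √141362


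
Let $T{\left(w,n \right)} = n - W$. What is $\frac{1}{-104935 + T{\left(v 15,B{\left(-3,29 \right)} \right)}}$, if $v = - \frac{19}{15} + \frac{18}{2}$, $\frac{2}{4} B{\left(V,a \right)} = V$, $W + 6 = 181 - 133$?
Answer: $- \frac{1}{104983} \approx -9.5253 \cdot 10^{-6}$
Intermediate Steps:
$W = 42$ ($W = -6 + \left(181 - 133\right) = -6 + 48 = 42$)
$B{\left(V,a \right)} = 2 V$
$v = \frac{116}{15}$ ($v = \left(-19\right) \frac{1}{15} + 18 \cdot \frac{1}{2} = - \frac{19}{15} + 9 = \frac{116}{15} \approx 7.7333$)
$T{\left(w,n \right)} = -42 + n$ ($T{\left(w,n \right)} = n - 42 = -42 + n$)
$\frac{1}{-104935 + T{\left(v 15,B{\left(-3,29 \right)} \right)}} = \frac{1}{-104935 + \left(-42 + 2 \left(-3\right)\right)} = \frac{1}{-104935 - 48} = \frac{1}{-104983} = - \frac{1}{104983}$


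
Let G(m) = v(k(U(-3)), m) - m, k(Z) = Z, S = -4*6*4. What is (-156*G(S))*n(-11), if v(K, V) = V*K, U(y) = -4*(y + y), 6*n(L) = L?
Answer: -631488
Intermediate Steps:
n(L) = L/6
U(y) = -8*y
S = -96 (S = -24*4 = -96)
v(K, V) = K*V
G(m) = 23*m (G(m) = (-8*(-3))*m - m = 24*m - m = 23*m)
(-156*G(S))*n(-11) = (-3588*(-96))*((⅙)*(-11)) = -156*(-2208)*(-11/6) = 344448*(-11/6) = -631488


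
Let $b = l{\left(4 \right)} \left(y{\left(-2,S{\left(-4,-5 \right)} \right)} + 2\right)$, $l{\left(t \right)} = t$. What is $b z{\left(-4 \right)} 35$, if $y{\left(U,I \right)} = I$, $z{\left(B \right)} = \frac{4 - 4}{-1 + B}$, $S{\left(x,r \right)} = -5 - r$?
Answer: $0$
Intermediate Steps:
$z{\left(B \right)} = 0$ ($z{\left(B \right)} = \frac{0}{-1 + B} = 0$)
$b = 8$ ($b = 4 \left(\left(-5 - -5\right) + 2\right) = 4 \left(\left(-5 + 5\right) + 2\right) = 4 \left(0 + 2\right) = 4 \cdot 2 = 8$)
$b z{\left(-4 \right)} 35 = 8 \cdot 0 \cdot 35 = 0 \cdot 35 = 0$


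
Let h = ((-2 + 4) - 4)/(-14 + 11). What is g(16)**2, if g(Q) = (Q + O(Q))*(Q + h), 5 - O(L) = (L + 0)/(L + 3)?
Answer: 366722500/3249 ≈ 1.1287e+5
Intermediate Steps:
O(L) = 5 - L/(3 + L) (O(L) = 5 - (L + 0)/(L + 3) = 5 - L/(3 + L))
h = 2/3 (h = (2 - 4)/(-3) = -2*(-1/3) = 2/3 ≈ 0.66667)
g(Q) = (2/3 + Q)*(Q + (15 + 4*Q)/(3 + Q)) (g(Q) = (Q + (15 + 4*Q)/(3 + Q))*(Q + 2/3) = (Q + (15 + 4*Q)/(3 + Q))*(2/3 + Q) = (2/3 + Q)*(Q + (15 + 4*Q)/(3 + Q)))
g(16)**2 = ((30 + 3*16**3 + 23*16**2 + 59*16)/(3*(3 + 16)))**2 = ((1/3)*(30 + 3*4096 + 23*256 + 944)/19)**2 = ((1/3)*(1/19)*(30 + 12288 + 5888 + 944))**2 = ((1/3)*(1/19)*19150)**2 = (19150/57)**2 = 366722500/3249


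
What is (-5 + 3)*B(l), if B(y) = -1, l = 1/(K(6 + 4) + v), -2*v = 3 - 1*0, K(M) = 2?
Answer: 2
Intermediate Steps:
v = -3/2 (v = -(3 - 1*0)/2 = -(3 + 0)/2 = -½*3 = -3/2 ≈ -1.5000)
l = 2 (l = 1/(2 - 3/2) = 1/(½) = 2)
(-5 + 3)*B(l) = (-5 + 3)*(-1) = -2*(-1) = 2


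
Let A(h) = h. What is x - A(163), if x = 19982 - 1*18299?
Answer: 1520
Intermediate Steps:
x = 1683 (x = 19982 - 18299 = 1683)
x - A(163) = 1683 - 1*163 = 1683 - 163 = 1520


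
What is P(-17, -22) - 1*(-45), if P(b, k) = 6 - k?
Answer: 73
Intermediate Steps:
P(-17, -22) - 1*(-45) = (6 - 1*(-22)) - 1*(-45) = (6 + 22) + 45 = 28 + 45 = 73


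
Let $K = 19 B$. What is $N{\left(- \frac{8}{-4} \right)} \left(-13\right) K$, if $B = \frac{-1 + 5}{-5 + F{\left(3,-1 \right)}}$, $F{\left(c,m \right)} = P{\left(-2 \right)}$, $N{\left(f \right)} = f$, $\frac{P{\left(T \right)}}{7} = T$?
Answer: $104$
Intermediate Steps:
$P{\left(T \right)} = 7 T$
$F{\left(c,m \right)} = -14$ ($F{\left(c,m \right)} = 7 \left(-2\right) = -14$)
$B = - \frac{4}{19}$ ($B = \frac{-1 + 5}{-5 - 14} = \frac{4}{-19} = 4 \left(- \frac{1}{19}\right) = - \frac{4}{19} \approx -0.21053$)
$K = -4$ ($K = 19 \left(- \frac{4}{19}\right) = -4$)
$N{\left(- \frac{8}{-4} \right)} \left(-13\right) K = - \frac{8}{-4} \left(-13\right) \left(-4\right) = \left(-8\right) \left(- \frac{1}{4}\right) \left(-13\right) \left(-4\right) = 2 \left(-13\right) \left(-4\right) = \left(-26\right) \left(-4\right) = 104$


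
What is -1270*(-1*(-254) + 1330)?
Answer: -2011680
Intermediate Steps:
-1270*(-1*(-254) + 1330) = -1270*(254 + 1330) = -1270*1584 = -2011680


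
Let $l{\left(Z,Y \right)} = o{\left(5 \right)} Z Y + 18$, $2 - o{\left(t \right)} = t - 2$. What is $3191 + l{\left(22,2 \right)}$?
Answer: $3165$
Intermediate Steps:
$o{\left(t \right)} = 4 - t$ ($o{\left(t \right)} = 2 - \left(t - 2\right) = 2 - \left(-2 + t\right) = 4 - t$)
$l{\left(Z,Y \right)} = 18 - Y Z$ ($l{\left(Z,Y \right)} = \left(4 - 5\right) Z Y + 18 = - Z Y + 18 = - Y Z + 18 = 18 - Y Z$)
$3191 + l{\left(22,2 \right)} = 3191 + \left(18 - 2 \cdot 22\right) = 3191 + \left(18 - 44\right) = 3191 - 26 = 3165$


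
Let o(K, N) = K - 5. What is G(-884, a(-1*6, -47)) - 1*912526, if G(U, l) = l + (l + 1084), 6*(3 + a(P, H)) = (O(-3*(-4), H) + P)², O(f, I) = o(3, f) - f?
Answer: -2733944/3 ≈ -9.1132e+5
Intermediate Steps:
o(K, N) = -5 + K
O(f, I) = -2 - f (O(f, I) = (-5 + 3) - f = -2 - f)
a(P, H) = -3 + (-14 + P)²/6 (a(P, H) = -3 + ((-2 - (-3)*(-4)) + P)²/6 = -3 + ((-2 - 1*12) + P)²/6 = -3 + ((-2 - 12) + P)²/6 = -3 + (-14 + P)²/6)
G(U, l) = 1084 + 2*l (G(U, l) = l + (1084 + l) = 1084 + 2*l)
G(-884, a(-1*6, -47)) - 1*912526 = (1084 + 2*(-3 + (-14 - 1*6)²/6)) - 1*912526 = (1084 + 2*(-3 + (-14 - 6)²/6)) - 912526 = (1084 + 2*(-3 + (⅙)*(-20)²)) - 912526 = (1084 + 2*(-3 + (⅙)*400)) - 912526 = (1084 + 2*(-3 + 200/3)) - 912526 = (1084 + 2*(191/3)) - 912526 = (1084 + 382/3) - 912526 = 3634/3 - 912526 = -2733944/3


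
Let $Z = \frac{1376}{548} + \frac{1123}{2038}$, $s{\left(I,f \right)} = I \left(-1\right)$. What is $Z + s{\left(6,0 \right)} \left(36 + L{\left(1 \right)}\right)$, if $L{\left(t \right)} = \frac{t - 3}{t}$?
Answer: $- \frac{56103101}{279206} \approx -200.94$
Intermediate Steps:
$s{\left(I,f \right)} = - I$
$L{\left(t \right)} = \frac{-3 + t}{t}$
$Z = \frac{854923}{279206}$ ($Z = 1376 \cdot \frac{1}{548} + 1123 \cdot \frac{1}{2038} = \frac{344}{137} + \frac{1123}{2038} = \frac{854923}{279206} \approx 3.062$)
$Z + s{\left(6,0 \right)} \left(36 + L{\left(1 \right)}\right) = \frac{854923}{279206} + \left(-1\right) 6 \left(36 + \frac{-3 + 1}{1}\right) = \frac{854923}{279206} - 6 \left(36 + 1 \left(-2\right)\right) = \frac{854923}{279206} - 6 \left(36 - 2\right) = \frac{854923}{279206} - 204 = - \frac{56103101}{279206}$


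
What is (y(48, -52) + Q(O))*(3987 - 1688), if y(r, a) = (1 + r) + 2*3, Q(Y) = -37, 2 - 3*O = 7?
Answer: 41382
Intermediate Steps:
O = -5/3 (O = ⅔ - ⅓*7 = ⅔ - 7/3 = -5/3 ≈ -1.6667)
y(r, a) = 7 + r (y(r, a) = (1 + r) + 6 = 7 + r)
(y(48, -52) + Q(O))*(3987 - 1688) = ((7 + 48) - 37)*(3987 - 1688) = (55 - 37)*2299 = 18*2299 = 41382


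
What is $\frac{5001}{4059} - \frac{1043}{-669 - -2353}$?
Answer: $\frac{1396049}{2278452} \approx 0.61272$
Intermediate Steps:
$\frac{5001}{4059} - \frac{1043}{-669 - -2353} = 5001 \cdot \frac{1}{4059} - \frac{1043}{-669 + 2353} = \frac{1667}{1353} - \frac{1043}{1684} = \frac{1396049}{2278452}$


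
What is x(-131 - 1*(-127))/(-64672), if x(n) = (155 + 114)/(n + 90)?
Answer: -269/5561792 ≈ -4.8366e-5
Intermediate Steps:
x(n) = 269/(90 + n)
x(-131 - 1*(-127))/(-64672) = (269/(90 + (-131 - 1*(-127))))/(-64672) = (269/(90 + (-131 + 127)))*(-1/64672) = (269/(90 - 4))*(-1/64672) = (269/86)*(-1/64672) = -269/5561792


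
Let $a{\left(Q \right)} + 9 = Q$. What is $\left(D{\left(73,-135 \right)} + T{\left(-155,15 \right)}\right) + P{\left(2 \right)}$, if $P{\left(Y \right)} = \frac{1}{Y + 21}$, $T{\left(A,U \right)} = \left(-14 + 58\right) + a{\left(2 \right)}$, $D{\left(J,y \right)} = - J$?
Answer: $- \frac{827}{23} \approx -35.957$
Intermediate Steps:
$a{\left(Q \right)} = -9 + Q$
$T{\left(A,U \right)} = 37$ ($T{\left(A,U \right)} = \left(-14 + 58\right) + \left(-9 + 2\right) = 44 - 7 = 37$)
$P{\left(Y \right)} = \frac{1}{21 + Y}$
$\left(D{\left(73,-135 \right)} + T{\left(-155,15 \right)}\right) + P{\left(2 \right)} = \left(\left(-1\right) 73 + 37\right) + \frac{1}{21 + 2} = \left(-73 + 37\right) + \frac{1}{23} = -36 + \frac{1}{23} = - \frac{827}{23}$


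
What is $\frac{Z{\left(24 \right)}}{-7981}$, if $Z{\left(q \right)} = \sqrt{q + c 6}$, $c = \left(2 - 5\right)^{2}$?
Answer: $- \frac{\sqrt{78}}{7981} \approx -0.0011066$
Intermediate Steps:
$c = 9$ ($c = \left(-3\right)^{2} = 9$)
$Z{\left(q \right)} = \sqrt{54 + q}$ ($Z{\left(q \right)} = \sqrt{q + 9 \cdot 6} = \sqrt{q + 54} = \sqrt{54 + q}$)
$\frac{Z{\left(24 \right)}}{-7981} = \frac{\sqrt{54 + 24}}{-7981} = \sqrt{78} \left(- \frac{1}{7981}\right) = - \frac{\sqrt{78}}{7981}$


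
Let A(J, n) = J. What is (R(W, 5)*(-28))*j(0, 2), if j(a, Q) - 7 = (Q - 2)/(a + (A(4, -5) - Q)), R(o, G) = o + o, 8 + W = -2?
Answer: 3920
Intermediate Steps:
W = -10 (W = -8 - 2 = -10)
R(o, G) = 2*o
j(a, Q) = 7 + (-2 + Q)/(4 + a - Q) (j(a, Q) = 7 + (Q - 2)/(a + (4 - Q)) = 7 + (-2 + Q)/(4 + a - Q))
(R(W, 5)*(-28))*j(0, 2) = ((2*(-10))*(-28))*((26 - 6*2 + 7*0)/(4 + 0 - 1*2)) = (-20*(-28))*((26 - 12 + 0)/(4 + 0 - 2)) = 560*(14/2) = 560*((½)*14) = 560*7 = 3920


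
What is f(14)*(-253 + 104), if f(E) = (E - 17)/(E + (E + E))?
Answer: 149/14 ≈ 10.643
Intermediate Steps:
f(E) = (-17 + E)/(3*E) (f(E) = (-17 + E)/(E + 2*E) = (-17 + E)/((3*E)) = (-17 + E)*(1/(3*E)) = (-17 + E)/(3*E))
f(14)*(-253 + 104) = ((1/3)*(-17 + 14)/14)*(-253 + 104) = ((1/3)*(1/14)*(-3))*(-149) = -1/14*(-149) = 149/14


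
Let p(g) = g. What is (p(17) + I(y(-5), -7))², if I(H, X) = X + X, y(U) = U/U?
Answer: 9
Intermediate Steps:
y(U) = 1
I(H, X) = 2*X
(p(17) + I(y(-5), -7))² = (17 + 2*(-7))² = (17 - 14)² = 3² = 9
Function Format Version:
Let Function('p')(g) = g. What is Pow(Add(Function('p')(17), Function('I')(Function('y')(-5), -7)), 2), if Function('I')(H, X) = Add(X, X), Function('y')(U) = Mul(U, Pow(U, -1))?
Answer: 9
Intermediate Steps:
Function('y')(U) = 1
Function('I')(H, X) = Mul(2, X)
Pow(Add(Function('p')(17), Function('I')(Function('y')(-5), -7)), 2) = Pow(Add(17, Mul(2, -7)), 2) = Pow(Add(17, -14), 2) = Pow(3, 2) = 9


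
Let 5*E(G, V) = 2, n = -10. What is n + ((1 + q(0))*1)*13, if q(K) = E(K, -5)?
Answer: 41/5 ≈ 8.2000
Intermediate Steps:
E(G, V) = ⅖ (E(G, V) = (⅕)*2 = ⅖)
q(K) = ⅖
n + ((1 + q(0))*1)*13 = -10 + ((1 + ⅖)*1)*13 = -10 + ((7/5)*1)*13 = -10 + (7/5)*13 = -10 + 91/5 = 41/5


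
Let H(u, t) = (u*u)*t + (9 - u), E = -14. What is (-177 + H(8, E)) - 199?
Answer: -1271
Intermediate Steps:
H(u, t) = 9 - u + t*u² (H(u, t) = u²*t + (9 - u) = t*u² + (9 - u) = 9 - u + t*u²)
(-177 + H(8, E)) - 199 = (-177 + (9 - 1*8 - 14*8²)) - 199 = (-177 + (9 - 8 - 14*64)) - 199 = (-177 + (9 - 8 - 896)) - 199 = (-177 - 895) - 199 = -1072 - 199 = -1271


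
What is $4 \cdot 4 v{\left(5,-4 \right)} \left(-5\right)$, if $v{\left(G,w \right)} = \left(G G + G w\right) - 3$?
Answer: $-160$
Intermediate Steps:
$v{\left(G,w \right)} = -3 + G^{2} + G w$ ($v{\left(G,w \right)} = \left(G^{2} + G w\right) - 3 = -3 + G^{2} + G w$)
$4 \cdot 4 v{\left(5,-4 \right)} \left(-5\right) = 4 \cdot 4 \left(-3 + 5^{2} + 5 \left(-4\right)\right) \left(-5\right) = 16 \left(-3 + 25 - 20\right) \left(-5\right) = 16 \cdot 2 \left(-5\right) = 32 \left(-5\right) = -160$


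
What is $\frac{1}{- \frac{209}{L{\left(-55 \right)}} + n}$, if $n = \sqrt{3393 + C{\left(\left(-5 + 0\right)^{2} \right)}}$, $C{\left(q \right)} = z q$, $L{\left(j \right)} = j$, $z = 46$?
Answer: $- \frac{95}{113214} + \frac{25 \sqrt{4543}}{113214} \approx 0.014045$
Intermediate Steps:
$C{\left(q \right)} = 46 q$
$n = \sqrt{4543}$ ($n = \sqrt{3393 + 46 \left(-5 + 0\right)^{2}} = \sqrt{3393 + 46 \left(-5\right)^{2}} = \sqrt{3393 + 46 \cdot 25} = \sqrt{3393 + 1150} = \sqrt{4543} \approx 67.402$)
$\frac{1}{- \frac{209}{L{\left(-55 \right)}} + n} = \frac{1}{- \frac{209}{-55} + \sqrt{4543}} = \frac{1}{\left(-209\right) \left(- \frac{1}{55}\right) + \sqrt{4543}} = \frac{1}{\frac{19}{5} + \sqrt{4543}}$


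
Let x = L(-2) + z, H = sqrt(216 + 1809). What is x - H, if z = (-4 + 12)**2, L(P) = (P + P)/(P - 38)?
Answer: 191/10 ≈ 19.100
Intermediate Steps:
L(P) = 2*P/(-38 + P) (L(P) = (2*P)/(-38 + P) = 2*P/(-38 + P))
z = 64 (z = 8**2 = 64)
H = 45 (H = sqrt(2025) = 45)
x = 641/10 (x = 2*(-2)/(-38 - 2) + 64 = 2*(-2)/(-40) + 64 = 2*(-2)*(-1/40) + 64 = 1/10 + 64 = 641/10 ≈ 64.100)
x - H = 641/10 - 1*45 = 641/10 - 45 = 191/10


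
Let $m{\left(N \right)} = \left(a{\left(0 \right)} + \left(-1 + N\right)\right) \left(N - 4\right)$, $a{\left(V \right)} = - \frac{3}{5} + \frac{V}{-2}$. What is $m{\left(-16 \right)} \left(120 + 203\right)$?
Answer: $113696$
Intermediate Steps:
$a{\left(V \right)} = - \frac{3}{5} - \frac{V}{2}$ ($a{\left(V \right)} = \left(-3\right) \frac{1}{5} + V \left(- \frac{1}{2}\right) = - \frac{3}{5} - \frac{V}{2}$)
$m{\left(N \right)} = \left(-4 + N\right) \left(- \frac{8}{5} + N\right)$ ($m{\left(N \right)} = \left(\left(- \frac{3}{5} - 0\right) + \left(-1 + N\right)\right) \left(N - 4\right) = \left(\left(- \frac{3}{5} + 0\right) + \left(-1 + N\right)\right) \left(-4 + N\right) = \left(- \frac{3}{5} + \left(-1 + N\right)\right) \left(-4 + N\right) = \left(- \frac{8}{5} + N\right) \left(-4 + N\right) = \left(-4 + N\right) \left(- \frac{8}{5} + N\right)$)
$m{\left(-16 \right)} \left(120 + 203\right) = \left(\frac{32}{5} + \left(-16\right)^{2} - - \frac{448}{5}\right) \left(120 + 203\right) = \left(\frac{32}{5} + 256 + \frac{448}{5}\right) 323 = 352 \cdot 323 = 113696$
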